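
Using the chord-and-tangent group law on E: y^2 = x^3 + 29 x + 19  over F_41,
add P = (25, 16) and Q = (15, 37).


P != Q, so use the chord formula.
s = (y2 - y1) / (x2 - x1) = (21) / (31) mod 41 = 2
x3 = s^2 - x1 - x2 mod 41 = 2^2 - 25 - 15 = 5
y3 = s (x1 - x3) - y1 mod 41 = 2 * (25 - 5) - 16 = 24

P + Q = (5, 24)


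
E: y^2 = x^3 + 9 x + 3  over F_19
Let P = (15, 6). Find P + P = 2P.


Doubling: s = (3 x1^2 + a) / (2 y1)
s = (3*15^2 + 9) / (2*6) mod 19 = 0
x3 = s^2 - 2 x1 mod 19 = 0^2 - 2*15 = 8
y3 = s (x1 - x3) - y1 mod 19 = 0 * (15 - 8) - 6 = 13

2P = (8, 13)


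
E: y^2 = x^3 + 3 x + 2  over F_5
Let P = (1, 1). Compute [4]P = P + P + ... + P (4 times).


k = 4 = 100_2 (binary, LSB first: 001)
Double-and-add from P = (1, 1):
  bit 0 = 0: acc unchanged = O
  bit 1 = 0: acc unchanged = O
  bit 2 = 1: acc = O + (1, 4) = (1, 4)

4P = (1, 4)


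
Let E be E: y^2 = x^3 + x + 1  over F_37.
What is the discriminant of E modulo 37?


4 a^3 + 27 b^2 = 4*1^3 + 27*1^2 = 4 + 27 = 31
Delta = -16 * (31) = -496
Delta mod 37 = 22

Delta = 22 (mod 37)


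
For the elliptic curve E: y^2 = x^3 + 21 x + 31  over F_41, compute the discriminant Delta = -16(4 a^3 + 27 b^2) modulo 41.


4 a^3 + 27 b^2 = 4*21^3 + 27*31^2 = 37044 + 25947 = 62991
Delta = -16 * (62991) = -1007856
Delta mod 41 = 6

Delta = 6 (mod 41)


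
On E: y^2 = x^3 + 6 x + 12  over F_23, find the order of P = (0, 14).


Compute successive multiples of P until we hit O:
  1P = (0, 14)
  2P = (18, 15)
  3P = (17, 17)
  4P = (12, 15)
  5P = (15, 2)
  6P = (16, 8)
  7P = (19, 19)
  8P = (7, 12)
  ... (continuing to 29P)
  29P = O

ord(P) = 29


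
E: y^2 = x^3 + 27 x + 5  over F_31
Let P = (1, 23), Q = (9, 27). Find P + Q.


P != Q, so use the chord formula.
s = (y2 - y1) / (x2 - x1) = (4) / (8) mod 31 = 16
x3 = s^2 - x1 - x2 mod 31 = 16^2 - 1 - 9 = 29
y3 = s (x1 - x3) - y1 mod 31 = 16 * (1 - 29) - 23 = 25

P + Q = (29, 25)


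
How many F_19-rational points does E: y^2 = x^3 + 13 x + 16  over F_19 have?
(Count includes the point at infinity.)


For each x in F_19, count y with y^2 = x^3 + 13 x + 16 mod 19:
  x = 0: RHS = 16, y in [4, 15]  -> 2 point(s)
  x = 1: RHS = 11, y in [7, 12]  -> 2 point(s)
  x = 3: RHS = 6, y in [5, 14]  -> 2 point(s)
  x = 5: RHS = 16, y in [4, 15]  -> 2 point(s)
  x = 6: RHS = 6, y in [5, 14]  -> 2 point(s)
  x = 8: RHS = 5, y in [9, 10]  -> 2 point(s)
  x = 9: RHS = 7, y in [8, 11]  -> 2 point(s)
  x = 10: RHS = 6, y in [5, 14]  -> 2 point(s)
  x = 12: RHS = 0, y in [0]  -> 1 point(s)
  x = 13: RHS = 7, y in [8, 11]  -> 2 point(s)
  x = 14: RHS = 16, y in [4, 15]  -> 2 point(s)
  x = 16: RHS = 7, y in [8, 11]  -> 2 point(s)
  x = 17: RHS = 1, y in [1, 18]  -> 2 point(s)
Affine points: 25. Add the point at infinity: total = 26.

#E(F_19) = 26


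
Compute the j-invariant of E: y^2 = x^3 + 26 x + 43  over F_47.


Delta = -16(4 a^3 + 27 b^2) mod 47 = 31
-1728 * (4 a)^3 = -1728 * (4*26)^3 mod 47 = 2
j = 2 * 31^(-1) mod 47 = 41

j = 41 (mod 47)


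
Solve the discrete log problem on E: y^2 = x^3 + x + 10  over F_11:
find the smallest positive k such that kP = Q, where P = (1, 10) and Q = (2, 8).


Enumerate multiples of P until we hit Q = (2, 8):
  1P = (1, 10)
  2P = (2, 3)
  3P = (2, 8)
Match found at i = 3.

k = 3


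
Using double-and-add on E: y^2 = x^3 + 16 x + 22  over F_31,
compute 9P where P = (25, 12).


k = 9 = 1001_2 (binary, LSB first: 1001)
Double-and-add from P = (25, 12):
  bit 0 = 1: acc = O + (25, 12) = (25, 12)
  bit 1 = 0: acc unchanged = (25, 12)
  bit 2 = 0: acc unchanged = (25, 12)
  bit 3 = 1: acc = (25, 12) + (11, 17) = (13, 28)

9P = (13, 28)


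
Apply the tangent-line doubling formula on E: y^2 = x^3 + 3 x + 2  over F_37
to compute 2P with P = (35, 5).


Doubling: s = (3 x1^2 + a) / (2 y1)
s = (3*35^2 + 3) / (2*5) mod 37 = 20
x3 = s^2 - 2 x1 mod 37 = 20^2 - 2*35 = 34
y3 = s (x1 - x3) - y1 mod 37 = 20 * (35 - 34) - 5 = 15

2P = (34, 15)


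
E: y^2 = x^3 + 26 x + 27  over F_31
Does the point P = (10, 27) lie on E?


Check whether y^2 = x^3 + 26 x + 27 (mod 31) for (x, y) = (10, 27).
LHS: y^2 = 27^2 mod 31 = 16
RHS: x^3 + 26 x + 27 = 10^3 + 26*10 + 27 mod 31 = 16
LHS = RHS

Yes, on the curve


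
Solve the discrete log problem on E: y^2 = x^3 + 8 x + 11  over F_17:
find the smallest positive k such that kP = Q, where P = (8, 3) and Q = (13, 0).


Enumerate multiples of P until we hit Q = (13, 0):
  1P = (8, 3)
  2P = (9, 9)
  3P = (2, 16)
  4P = (15, 15)
  5P = (7, 6)
  6P = (11, 6)
  7P = (16, 6)
  8P = (12, 4)
  9P = (13, 0)
Match found at i = 9.

k = 9


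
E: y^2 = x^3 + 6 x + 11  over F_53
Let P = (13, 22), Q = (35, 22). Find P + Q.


P != Q, so use the chord formula.
s = (y2 - y1) / (x2 - x1) = (0) / (22) mod 53 = 0
x3 = s^2 - x1 - x2 mod 53 = 0^2 - 13 - 35 = 5
y3 = s (x1 - x3) - y1 mod 53 = 0 * (13 - 5) - 22 = 31

P + Q = (5, 31)


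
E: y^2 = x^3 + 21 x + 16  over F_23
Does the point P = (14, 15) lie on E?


Check whether y^2 = x^3 + 21 x + 16 (mod 23) for (x, y) = (14, 15).
LHS: y^2 = 15^2 mod 23 = 18
RHS: x^3 + 21 x + 16 = 14^3 + 21*14 + 16 mod 23 = 18
LHS = RHS

Yes, on the curve


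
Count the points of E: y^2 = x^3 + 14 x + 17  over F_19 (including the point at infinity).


For each x in F_19, count y with y^2 = x^3 + 14 x + 17 mod 19:
  x = 0: RHS = 17, y in [6, 13]  -> 2 point(s)
  x = 4: RHS = 4, y in [2, 17]  -> 2 point(s)
  x = 9: RHS = 17, y in [6, 13]  -> 2 point(s)
  x = 10: RHS = 17, y in [6, 13]  -> 2 point(s)
  x = 11: RHS = 1, y in [1, 18]  -> 2 point(s)
  x = 15: RHS = 11, y in [7, 12]  -> 2 point(s)
  x = 16: RHS = 5, y in [9, 10]  -> 2 point(s)
  x = 17: RHS = 0, y in [0]  -> 1 point(s)
Affine points: 15. Add the point at infinity: total = 16.

#E(F_19) = 16


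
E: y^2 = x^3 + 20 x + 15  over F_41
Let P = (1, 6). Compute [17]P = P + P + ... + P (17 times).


k = 17 = 10001_2 (binary, LSB first: 10001)
Double-and-add from P = (1, 6):
  bit 0 = 1: acc = O + (1, 6) = (1, 6)
  bit 1 = 0: acc unchanged = (1, 6)
  bit 2 = 0: acc unchanged = (1, 6)
  bit 3 = 0: acc unchanged = (1, 6)
  bit 4 = 1: acc = (1, 6) + (38, 16) = (39, 7)

17P = (39, 7)


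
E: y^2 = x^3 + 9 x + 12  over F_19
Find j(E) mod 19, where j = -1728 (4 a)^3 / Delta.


Delta = -16(4 a^3 + 27 b^2) mod 19 = 6
-1728 * (4 a)^3 = -1728 * (4*9)^3 mod 19 = 11
j = 11 * 6^(-1) mod 19 = 5

j = 5 (mod 19)


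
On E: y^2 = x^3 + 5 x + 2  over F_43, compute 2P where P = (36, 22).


Doubling: s = (3 x1^2 + a) / (2 y1)
s = (3*36^2 + 5) / (2*22) mod 43 = 23
x3 = s^2 - 2 x1 mod 43 = 23^2 - 2*36 = 27
y3 = s (x1 - x3) - y1 mod 43 = 23 * (36 - 27) - 22 = 13

2P = (27, 13)


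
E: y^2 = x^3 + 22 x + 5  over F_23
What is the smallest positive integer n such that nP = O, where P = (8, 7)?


Compute successive multiples of P until we hit O:
  1P = (8, 7)
  2P = (13, 2)
  3P = (3, 11)
  4P = (20, 21)
  5P = (20, 2)
  6P = (3, 12)
  7P = (13, 21)
  8P = (8, 16)
  ... (continuing to 9P)
  9P = O

ord(P) = 9


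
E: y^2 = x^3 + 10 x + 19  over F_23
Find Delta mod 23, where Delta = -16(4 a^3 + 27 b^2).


4 a^3 + 27 b^2 = 4*10^3 + 27*19^2 = 4000 + 9747 = 13747
Delta = -16 * (13747) = -219952
Delta mod 23 = 20

Delta = 20 (mod 23)


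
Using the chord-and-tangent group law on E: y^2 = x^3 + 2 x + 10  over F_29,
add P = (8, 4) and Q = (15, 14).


P != Q, so use the chord formula.
s = (y2 - y1) / (x2 - x1) = (10) / (7) mod 29 = 18
x3 = s^2 - x1 - x2 mod 29 = 18^2 - 8 - 15 = 11
y3 = s (x1 - x3) - y1 mod 29 = 18 * (8 - 11) - 4 = 0

P + Q = (11, 0)


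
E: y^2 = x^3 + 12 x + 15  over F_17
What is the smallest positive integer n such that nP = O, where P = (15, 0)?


Compute successive multiples of P until we hit O:
  1P = (15, 0)
  2P = O

ord(P) = 2


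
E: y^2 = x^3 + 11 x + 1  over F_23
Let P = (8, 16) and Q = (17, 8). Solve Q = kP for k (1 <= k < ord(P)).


Enumerate multiples of P until we hit Q = (17, 8):
  1P = (8, 16)
  2P = (16, 8)
  3P = (0, 22)
  4P = (17, 8)
Match found at i = 4.

k = 4


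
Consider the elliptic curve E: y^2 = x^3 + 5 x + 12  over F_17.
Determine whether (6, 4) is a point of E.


Check whether y^2 = x^3 + 5 x + 12 (mod 17) for (x, y) = (6, 4).
LHS: y^2 = 4^2 mod 17 = 16
RHS: x^3 + 5 x + 12 = 6^3 + 5*6 + 12 mod 17 = 3
LHS != RHS

No, not on the curve


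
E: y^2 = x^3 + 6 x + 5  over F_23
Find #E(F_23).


For each x in F_23, count y with y^2 = x^3 + 6 x + 5 mod 23:
  x = 1: RHS = 12, y in [9, 14]  -> 2 point(s)
  x = 2: RHS = 2, y in [5, 18]  -> 2 point(s)
  x = 3: RHS = 4, y in [2, 21]  -> 2 point(s)
  x = 4: RHS = 1, y in [1, 22]  -> 2 point(s)
  x = 6: RHS = 4, y in [2, 21]  -> 2 point(s)
  x = 8: RHS = 13, y in [6, 17]  -> 2 point(s)
  x = 9: RHS = 6, y in [11, 12]  -> 2 point(s)
  x = 13: RHS = 3, y in [7, 16]  -> 2 point(s)
  x = 14: RHS = 4, y in [2, 21]  -> 2 point(s)
  x = 17: RHS = 6, y in [11, 12]  -> 2 point(s)
  x = 19: RHS = 9, y in [3, 20]  -> 2 point(s)
  x = 20: RHS = 6, y in [11, 12]  -> 2 point(s)
  x = 21: RHS = 8, y in [10, 13]  -> 2 point(s)
Affine points: 26. Add the point at infinity: total = 27.

#E(F_23) = 27


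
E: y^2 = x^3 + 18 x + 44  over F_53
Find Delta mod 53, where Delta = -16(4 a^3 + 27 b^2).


4 a^3 + 27 b^2 = 4*18^3 + 27*44^2 = 23328 + 52272 = 75600
Delta = -16 * (75600) = -1209600
Delta mod 53 = 19

Delta = 19 (mod 53)


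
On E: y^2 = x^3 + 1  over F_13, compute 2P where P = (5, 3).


Doubling: s = (3 x1^2 + a) / (2 y1)
s = (3*5^2 + 0) / (2*3) mod 13 = 6
x3 = s^2 - 2 x1 mod 13 = 6^2 - 2*5 = 0
y3 = s (x1 - x3) - y1 mod 13 = 6 * (5 - 0) - 3 = 1

2P = (0, 1)


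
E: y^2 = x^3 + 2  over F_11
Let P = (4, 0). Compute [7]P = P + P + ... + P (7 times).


k = 7 = 111_2 (binary, LSB first: 111)
Double-and-add from P = (4, 0):
  bit 0 = 1: acc = O + (4, 0) = (4, 0)
  bit 1 = 1: acc = (4, 0) + O = (4, 0)
  bit 2 = 1: acc = (4, 0) + O = (4, 0)

7P = (4, 0)


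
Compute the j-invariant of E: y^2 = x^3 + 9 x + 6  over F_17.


Delta = -16(4 a^3 + 27 b^2) mod 17 = 12
-1728 * (4 a)^3 = -1728 * (4*9)^3 mod 17 = 14
j = 14 * 12^(-1) mod 17 = 4

j = 4 (mod 17)


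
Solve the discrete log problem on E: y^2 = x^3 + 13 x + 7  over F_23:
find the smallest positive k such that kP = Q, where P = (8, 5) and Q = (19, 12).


Enumerate multiples of P until we hit Q = (19, 12):
  1P = (8, 5)
  2P = (19, 11)
  3P = (2, 15)
  4P = (3, 2)
  5P = (5, 6)
  6P = (5, 17)
  7P = (3, 21)
  8P = (2, 8)
  9P = (19, 12)
Match found at i = 9.

k = 9


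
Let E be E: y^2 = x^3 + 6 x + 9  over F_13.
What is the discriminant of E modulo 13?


4 a^3 + 27 b^2 = 4*6^3 + 27*9^2 = 864 + 2187 = 3051
Delta = -16 * (3051) = -48816
Delta mod 13 = 12

Delta = 12 (mod 13)


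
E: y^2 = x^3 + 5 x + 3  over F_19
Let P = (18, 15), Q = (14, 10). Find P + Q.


P != Q, so use the chord formula.
s = (y2 - y1) / (x2 - x1) = (14) / (15) mod 19 = 6
x3 = s^2 - x1 - x2 mod 19 = 6^2 - 18 - 14 = 4
y3 = s (x1 - x3) - y1 mod 19 = 6 * (18 - 4) - 15 = 12

P + Q = (4, 12)


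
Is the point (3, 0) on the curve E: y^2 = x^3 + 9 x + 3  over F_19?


Check whether y^2 = x^3 + 9 x + 3 (mod 19) for (x, y) = (3, 0).
LHS: y^2 = 0^2 mod 19 = 0
RHS: x^3 + 9 x + 3 = 3^3 + 9*3 + 3 mod 19 = 0
LHS = RHS

Yes, on the curve


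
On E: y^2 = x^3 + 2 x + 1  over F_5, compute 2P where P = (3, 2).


k = 2 = 10_2 (binary, LSB first: 01)
Double-and-add from P = (3, 2):
  bit 0 = 0: acc unchanged = O
  bit 1 = 1: acc = O + (0, 1) = (0, 1)

2P = (0, 1)


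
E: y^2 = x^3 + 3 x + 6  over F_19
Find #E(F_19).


For each x in F_19, count y with y^2 = x^3 + 3 x + 6 mod 19:
  x = 0: RHS = 6, y in [5, 14]  -> 2 point(s)
  x = 2: RHS = 1, y in [1, 18]  -> 2 point(s)
  x = 3: RHS = 4, y in [2, 17]  -> 2 point(s)
  x = 4: RHS = 6, y in [5, 14]  -> 2 point(s)
  x = 7: RHS = 9, y in [3, 16]  -> 2 point(s)
  x = 13: RHS = 0, y in [0]  -> 1 point(s)
  x = 15: RHS = 6, y in [5, 14]  -> 2 point(s)
  x = 17: RHS = 11, y in [7, 12]  -> 2 point(s)
Affine points: 15. Add the point at infinity: total = 16.

#E(F_19) = 16


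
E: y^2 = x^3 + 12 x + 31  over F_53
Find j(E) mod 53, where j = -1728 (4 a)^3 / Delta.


Delta = -16(4 a^3 + 27 b^2) mod 53 = 16
-1728 * (4 a)^3 = -1728 * (4*12)^3 mod 53 = 25
j = 25 * 16^(-1) mod 53 = 38

j = 38 (mod 53)


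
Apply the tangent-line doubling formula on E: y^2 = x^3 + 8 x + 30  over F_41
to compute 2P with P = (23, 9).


Doubling: s = (3 x1^2 + a) / (2 y1)
s = (3*23^2 + 8) / (2*9) mod 41 = 18
x3 = s^2 - 2 x1 mod 41 = 18^2 - 2*23 = 32
y3 = s (x1 - x3) - y1 mod 41 = 18 * (23 - 32) - 9 = 34

2P = (32, 34)


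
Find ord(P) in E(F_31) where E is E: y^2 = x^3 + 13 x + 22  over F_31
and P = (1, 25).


Compute successive multiples of P until we hit O:
  1P = (1, 25)
  2P = (17, 17)
  3P = (21, 16)
  4P = (13, 30)
  5P = (26, 24)
  6P = (29, 22)
  7P = (2, 5)
  8P = (25, 21)
  ... (continuing to 32P)
  32P = O

ord(P) = 32


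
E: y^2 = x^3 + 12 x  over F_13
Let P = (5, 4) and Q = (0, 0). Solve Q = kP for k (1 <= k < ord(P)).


Enumerate multiples of P until we hit Q = (0, 0):
  1P = (5, 4)
  2P = (0, 0)
Match found at i = 2.

k = 2


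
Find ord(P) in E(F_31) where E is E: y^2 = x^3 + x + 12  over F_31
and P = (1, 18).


Compute successive multiples of P until we hit O:
  1P = (1, 18)
  2P = (16, 1)
  3P = (23, 9)
  4P = (8, 6)
  5P = (30, 14)
  6P = (4, 7)
  7P = (5, 7)
  8P = (19, 16)
  ... (continuing to 27P)
  27P = O

ord(P) = 27


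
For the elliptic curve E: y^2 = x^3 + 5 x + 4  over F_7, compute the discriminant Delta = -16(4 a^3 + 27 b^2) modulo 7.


4 a^3 + 27 b^2 = 4*5^3 + 27*4^2 = 500 + 432 = 932
Delta = -16 * (932) = -14912
Delta mod 7 = 5

Delta = 5 (mod 7)


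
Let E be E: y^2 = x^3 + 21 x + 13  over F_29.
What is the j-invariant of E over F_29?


Delta = -16(4 a^3 + 27 b^2) mod 29 = 12
-1728 * (4 a)^3 = -1728 * (4*21)^3 mod 29 = 24
j = 24 * 12^(-1) mod 29 = 2

j = 2 (mod 29)


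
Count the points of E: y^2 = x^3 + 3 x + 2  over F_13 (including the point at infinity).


For each x in F_13, count y with y^2 = x^3 + 3 x + 2 mod 13:
  x = 2: RHS = 3, y in [4, 9]  -> 2 point(s)
  x = 3: RHS = 12, y in [5, 8]  -> 2 point(s)
  x = 4: RHS = 0, y in [0]  -> 1 point(s)
  x = 5: RHS = 12, y in [5, 8]  -> 2 point(s)
  x = 9: RHS = 4, y in [2, 11]  -> 2 point(s)
  x = 11: RHS = 1, y in [1, 12]  -> 2 point(s)
Affine points: 11. Add the point at infinity: total = 12.

#E(F_13) = 12


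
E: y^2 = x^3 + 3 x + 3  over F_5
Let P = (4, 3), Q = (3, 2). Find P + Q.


P != Q, so use the chord formula.
s = (y2 - y1) / (x2 - x1) = (4) / (4) mod 5 = 1
x3 = s^2 - x1 - x2 mod 5 = 1^2 - 4 - 3 = 4
y3 = s (x1 - x3) - y1 mod 5 = 1 * (4 - 4) - 3 = 2

P + Q = (4, 2)


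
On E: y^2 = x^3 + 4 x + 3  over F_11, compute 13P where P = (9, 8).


k = 13 = 1101_2 (binary, LSB first: 1011)
Double-and-add from P = (9, 8):
  bit 0 = 1: acc = O + (9, 8) = (9, 8)
  bit 1 = 0: acc unchanged = (9, 8)
  bit 2 = 1: acc = (9, 8) + (10, 8) = (3, 3)
  bit 3 = 1: acc = (3, 3) + (0, 6) = (9, 3)

13P = (9, 3)


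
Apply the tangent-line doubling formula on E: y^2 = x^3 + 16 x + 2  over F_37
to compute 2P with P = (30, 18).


Doubling: s = (3 x1^2 + a) / (2 y1)
s = (3*30^2 + 16) / (2*18) mod 37 = 22
x3 = s^2 - 2 x1 mod 37 = 22^2 - 2*30 = 17
y3 = s (x1 - x3) - y1 mod 37 = 22 * (30 - 17) - 18 = 9

2P = (17, 9)


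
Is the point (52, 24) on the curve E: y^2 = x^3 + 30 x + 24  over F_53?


Check whether y^2 = x^3 + 30 x + 24 (mod 53) for (x, y) = (52, 24).
LHS: y^2 = 24^2 mod 53 = 46
RHS: x^3 + 30 x + 24 = 52^3 + 30*52 + 24 mod 53 = 46
LHS = RHS

Yes, on the curve


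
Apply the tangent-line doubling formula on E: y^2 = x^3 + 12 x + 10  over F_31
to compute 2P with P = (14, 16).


Doubling: s = (3 x1^2 + a) / (2 y1)
s = (3*14^2 + 12) / (2*16) mod 31 = 11
x3 = s^2 - 2 x1 mod 31 = 11^2 - 2*14 = 0
y3 = s (x1 - x3) - y1 mod 31 = 11 * (14 - 0) - 16 = 14

2P = (0, 14)


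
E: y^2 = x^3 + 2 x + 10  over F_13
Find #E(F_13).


For each x in F_13, count y with y^2 = x^3 + 2 x + 10 mod 13:
  x = 0: RHS = 10, y in [6, 7]  -> 2 point(s)
  x = 1: RHS = 0, y in [0]  -> 1 point(s)
  x = 2: RHS = 9, y in [3, 10]  -> 2 point(s)
  x = 3: RHS = 4, y in [2, 11]  -> 2 point(s)
  x = 4: RHS = 4, y in [2, 11]  -> 2 point(s)
  x = 6: RHS = 4, y in [2, 11]  -> 2 point(s)
  x = 7: RHS = 3, y in [4, 9]  -> 2 point(s)
  x = 9: RHS = 3, y in [4, 9]  -> 2 point(s)
  x = 10: RHS = 3, y in [4, 9]  -> 2 point(s)
Affine points: 17. Add the point at infinity: total = 18.

#E(F_13) = 18


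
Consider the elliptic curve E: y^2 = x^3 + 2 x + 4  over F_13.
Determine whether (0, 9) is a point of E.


Check whether y^2 = x^3 + 2 x + 4 (mod 13) for (x, y) = (0, 9).
LHS: y^2 = 9^2 mod 13 = 3
RHS: x^3 + 2 x + 4 = 0^3 + 2*0 + 4 mod 13 = 4
LHS != RHS

No, not on the curve


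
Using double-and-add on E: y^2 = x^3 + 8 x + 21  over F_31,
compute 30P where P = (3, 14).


k = 30 = 11110_2 (binary, LSB first: 01111)
Double-and-add from P = (3, 14):
  bit 0 = 0: acc unchanged = O
  bit 1 = 1: acc = O + (13, 20) = (13, 20)
  bit 2 = 1: acc = (13, 20) + (24, 5) = (12, 4)
  bit 3 = 1: acc = (12, 4) + (14, 26) = (2, 13)
  bit 4 = 1: acc = (2, 13) + (10, 27) = (24, 26)

30P = (24, 26)


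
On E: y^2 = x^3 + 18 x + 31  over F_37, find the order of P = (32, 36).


Compute successive multiples of P until we hit O:
  1P = (32, 36)
  2P = (17, 25)
  3P = (16, 30)
  4P = (14, 17)
  5P = (29, 35)
  6P = (9, 21)
  7P = (3, 36)
  8P = (2, 1)
  ... (continuing to 31P)
  31P = O

ord(P) = 31


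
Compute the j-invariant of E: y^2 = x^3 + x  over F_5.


Delta = -16(4 a^3 + 27 b^2) mod 5 = 1
-1728 * (4 a)^3 = -1728 * (4*1)^3 mod 5 = 3
j = 3 * 1^(-1) mod 5 = 3

j = 3 (mod 5)


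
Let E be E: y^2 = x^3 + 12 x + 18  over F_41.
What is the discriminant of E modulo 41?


4 a^3 + 27 b^2 = 4*12^3 + 27*18^2 = 6912 + 8748 = 15660
Delta = -16 * (15660) = -250560
Delta mod 41 = 32

Delta = 32 (mod 41)


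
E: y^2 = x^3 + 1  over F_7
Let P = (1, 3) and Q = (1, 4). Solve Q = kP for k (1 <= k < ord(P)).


Enumerate multiples of P until we hit Q = (1, 4):
  1P = (1, 3)
  2P = (0, 1)
  3P = (3, 0)
  4P = (0, 6)
  5P = (1, 4)
Match found at i = 5.

k = 5


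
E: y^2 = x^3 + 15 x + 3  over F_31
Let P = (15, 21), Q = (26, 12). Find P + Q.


P != Q, so use the chord formula.
s = (y2 - y1) / (x2 - x1) = (22) / (11) mod 31 = 2
x3 = s^2 - x1 - x2 mod 31 = 2^2 - 15 - 26 = 25
y3 = s (x1 - x3) - y1 mod 31 = 2 * (15 - 25) - 21 = 21

P + Q = (25, 21)


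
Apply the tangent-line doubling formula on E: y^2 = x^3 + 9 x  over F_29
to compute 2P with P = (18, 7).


Doubling: s = (3 x1^2 + a) / (2 y1)
s = (3*18^2 + 9) / (2*7) mod 29 = 10
x3 = s^2 - 2 x1 mod 29 = 10^2 - 2*18 = 6
y3 = s (x1 - x3) - y1 mod 29 = 10 * (18 - 6) - 7 = 26

2P = (6, 26)


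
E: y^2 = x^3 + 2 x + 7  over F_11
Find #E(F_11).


For each x in F_11, count y with y^2 = x^3 + 2 x + 7 mod 11:
  x = 6: RHS = 4, y in [2, 9]  -> 2 point(s)
  x = 7: RHS = 1, y in [1, 10]  -> 2 point(s)
  x = 10: RHS = 4, y in [2, 9]  -> 2 point(s)
Affine points: 6. Add the point at infinity: total = 7.

#E(F_11) = 7


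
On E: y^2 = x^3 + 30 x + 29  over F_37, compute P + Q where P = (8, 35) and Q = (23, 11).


P != Q, so use the chord formula.
s = (y2 - y1) / (x2 - x1) = (13) / (15) mod 37 = 28
x3 = s^2 - x1 - x2 mod 37 = 28^2 - 8 - 23 = 13
y3 = s (x1 - x3) - y1 mod 37 = 28 * (8 - 13) - 35 = 10

P + Q = (13, 10)


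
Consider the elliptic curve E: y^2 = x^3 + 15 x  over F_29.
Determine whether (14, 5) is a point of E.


Check whether y^2 = x^3 + 15 x + 0 (mod 29) for (x, y) = (14, 5).
LHS: y^2 = 5^2 mod 29 = 25
RHS: x^3 + 15 x + 0 = 14^3 + 15*14 + 0 mod 29 = 25
LHS = RHS

Yes, on the curve


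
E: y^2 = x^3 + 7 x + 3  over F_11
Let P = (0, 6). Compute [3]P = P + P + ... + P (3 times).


k = 3 = 11_2 (binary, LSB first: 11)
Double-and-add from P = (0, 6):
  bit 0 = 1: acc = O + (0, 6) = (0, 6)
  bit 1 = 1: acc = (0, 6) + (5, 3) = (9, 6)

3P = (9, 6)


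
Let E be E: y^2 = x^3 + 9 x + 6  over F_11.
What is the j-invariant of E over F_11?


Delta = -16(4 a^3 + 27 b^2) mod 11 = 8
-1728 * (4 a)^3 = -1728 * (4*9)^3 mod 11 = 6
j = 6 * 8^(-1) mod 11 = 9

j = 9 (mod 11)


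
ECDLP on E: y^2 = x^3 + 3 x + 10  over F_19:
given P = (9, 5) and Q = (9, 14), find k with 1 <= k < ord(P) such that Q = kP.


Enumerate multiples of P until we hit Q = (9, 14):
  1P = (9, 5)
  2P = (5, 6)
  3P = (11, 5)
  4P = (18, 14)
  5P = (12, 11)
  6P = (2, 9)
  7P = (6, 15)
  8P = (13, 2)
  9P = (13, 17)
  10P = (6, 4)
  11P = (2, 10)
  12P = (12, 8)
  13P = (18, 5)
  14P = (11, 14)
  15P = (5, 13)
  16P = (9, 14)
Match found at i = 16.

k = 16


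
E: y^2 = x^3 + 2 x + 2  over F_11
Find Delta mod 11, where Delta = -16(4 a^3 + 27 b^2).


4 a^3 + 27 b^2 = 4*2^3 + 27*2^2 = 32 + 108 = 140
Delta = -16 * (140) = -2240
Delta mod 11 = 4

Delta = 4 (mod 11)


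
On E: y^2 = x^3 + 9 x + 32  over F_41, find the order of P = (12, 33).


Compute successive multiples of P until we hit O:
  1P = (12, 33)
  2P = (27, 14)
  3P = (18, 32)
  4P = (19, 16)
  5P = (0, 14)
  6P = (13, 3)
  7P = (14, 27)
  8P = (24, 3)
  ... (continuing to 40P)
  40P = O

ord(P) = 40


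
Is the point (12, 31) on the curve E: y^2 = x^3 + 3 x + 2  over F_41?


Check whether y^2 = x^3 + 3 x + 2 (mod 41) for (x, y) = (12, 31).
LHS: y^2 = 31^2 mod 41 = 18
RHS: x^3 + 3 x + 2 = 12^3 + 3*12 + 2 mod 41 = 3
LHS != RHS

No, not on the curve


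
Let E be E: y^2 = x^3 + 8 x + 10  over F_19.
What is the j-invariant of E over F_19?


Delta = -16(4 a^3 + 27 b^2) mod 19 = 13
-1728 * (4 a)^3 = -1728 * (4*8)^3 mod 19 = 12
j = 12 * 13^(-1) mod 19 = 17

j = 17 (mod 19)


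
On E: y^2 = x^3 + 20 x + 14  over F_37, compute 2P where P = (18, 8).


Doubling: s = (3 x1^2 + a) / (2 y1)
s = (3*18^2 + 20) / (2*8) mod 37 = 25
x3 = s^2 - 2 x1 mod 37 = 25^2 - 2*18 = 34
y3 = s (x1 - x3) - y1 mod 37 = 25 * (18 - 34) - 8 = 36

2P = (34, 36)


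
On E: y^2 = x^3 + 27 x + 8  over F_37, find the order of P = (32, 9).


Compute successive multiples of P until we hit O:
  1P = (32, 9)
  2P = (1, 31)
  3P = (1, 6)
  4P = (32, 28)
  5P = O

ord(P) = 5


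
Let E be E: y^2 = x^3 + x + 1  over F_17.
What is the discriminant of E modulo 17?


4 a^3 + 27 b^2 = 4*1^3 + 27*1^2 = 4 + 27 = 31
Delta = -16 * (31) = -496
Delta mod 17 = 14

Delta = 14 (mod 17)


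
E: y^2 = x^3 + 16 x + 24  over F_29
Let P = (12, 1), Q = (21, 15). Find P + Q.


P != Q, so use the chord formula.
s = (y2 - y1) / (x2 - x1) = (14) / (9) mod 29 = 8
x3 = s^2 - x1 - x2 mod 29 = 8^2 - 12 - 21 = 2
y3 = s (x1 - x3) - y1 mod 29 = 8 * (12 - 2) - 1 = 21

P + Q = (2, 21)


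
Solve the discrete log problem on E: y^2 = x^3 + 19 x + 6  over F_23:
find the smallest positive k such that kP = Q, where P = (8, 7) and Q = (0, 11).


Enumerate multiples of P until we hit Q = (0, 11):
  1P = (8, 7)
  2P = (16, 17)
  3P = (2, 12)
  4P = (22, 20)
  5P = (9, 20)
  6P = (14, 7)
  7P = (1, 16)
  8P = (18, 19)
  9P = (15, 3)
  10P = (13, 9)
  11P = (4, 13)
  12P = (19, 21)
  13P = (21, 12)
  14P = (0, 12)
  15P = (10, 0)
  16P = (0, 11)
Match found at i = 16.

k = 16


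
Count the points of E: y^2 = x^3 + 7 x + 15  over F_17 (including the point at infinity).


For each x in F_17, count y with y^2 = x^3 + 7 x + 15 mod 17:
  x = 0: RHS = 15, y in [7, 10]  -> 2 point(s)
  x = 6: RHS = 1, y in [1, 16]  -> 2 point(s)
  x = 7: RHS = 16, y in [4, 13]  -> 2 point(s)
  x = 9: RHS = 8, y in [5, 12]  -> 2 point(s)
  x = 12: RHS = 8, y in [5, 12]  -> 2 point(s)
  x = 13: RHS = 8, y in [5, 12]  -> 2 point(s)
  x = 14: RHS = 1, y in [1, 16]  -> 2 point(s)
Affine points: 14. Add the point at infinity: total = 15.

#E(F_17) = 15


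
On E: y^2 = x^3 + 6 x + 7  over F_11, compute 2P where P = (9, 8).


k = 2 = 10_2 (binary, LSB first: 01)
Double-and-add from P = (9, 8):
  bit 0 = 0: acc unchanged = O
  bit 1 = 1: acc = O + (2, 4) = (2, 4)

2P = (2, 4)


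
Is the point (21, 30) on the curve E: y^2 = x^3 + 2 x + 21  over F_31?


Check whether y^2 = x^3 + 2 x + 21 (mod 31) for (x, y) = (21, 30).
LHS: y^2 = 30^2 mod 31 = 1
RHS: x^3 + 2 x + 21 = 21^3 + 2*21 + 21 mod 31 = 24
LHS != RHS

No, not on the curve


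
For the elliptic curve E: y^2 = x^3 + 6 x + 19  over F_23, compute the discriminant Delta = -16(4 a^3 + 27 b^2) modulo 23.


4 a^3 + 27 b^2 = 4*6^3 + 27*19^2 = 864 + 9747 = 10611
Delta = -16 * (10611) = -169776
Delta mod 23 = 10

Delta = 10 (mod 23)


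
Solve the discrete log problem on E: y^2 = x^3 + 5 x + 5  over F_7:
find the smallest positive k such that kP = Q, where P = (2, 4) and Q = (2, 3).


Enumerate multiples of P until we hit Q = (2, 3):
  1P = (2, 4)
  2P = (5, 1)
  3P = (1, 2)
  4P = (1, 5)
  5P = (5, 6)
  6P = (2, 3)
Match found at i = 6.

k = 6


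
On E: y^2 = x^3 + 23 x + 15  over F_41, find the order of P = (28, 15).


Compute successive multiples of P until we hit O:
  1P = (28, 15)
  2P = (1, 11)
  3P = (33, 4)
  4P = (16, 16)
  5P = (40, 27)
  6P = (15, 39)
  7P = (23, 1)
  8P = (29, 15)
  ... (continuing to 20P)
  20P = O

ord(P) = 20


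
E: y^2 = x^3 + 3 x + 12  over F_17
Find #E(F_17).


For each x in F_17, count y with y^2 = x^3 + 3 x + 12 mod 17:
  x = 1: RHS = 16, y in [4, 13]  -> 2 point(s)
  x = 2: RHS = 9, y in [3, 14]  -> 2 point(s)
  x = 5: RHS = 16, y in [4, 13]  -> 2 point(s)
  x = 6: RHS = 8, y in [5, 12]  -> 2 point(s)
  x = 7: RHS = 2, y in [6, 11]  -> 2 point(s)
  x = 8: RHS = 4, y in [2, 15]  -> 2 point(s)
  x = 11: RHS = 16, y in [4, 13]  -> 2 point(s)
  x = 12: RHS = 8, y in [5, 12]  -> 2 point(s)
  x = 13: RHS = 4, y in [2, 15]  -> 2 point(s)
  x = 15: RHS = 15, y in [7, 10]  -> 2 point(s)
  x = 16: RHS = 8, y in [5, 12]  -> 2 point(s)
Affine points: 22. Add the point at infinity: total = 23.

#E(F_17) = 23


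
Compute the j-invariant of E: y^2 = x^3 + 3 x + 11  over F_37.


Delta = -16(4 a^3 + 27 b^2) mod 37 = 20
-1728 * (4 a)^3 = -1728 * (4*3)^3 mod 37 = 27
j = 27 * 20^(-1) mod 37 = 18

j = 18 (mod 37)


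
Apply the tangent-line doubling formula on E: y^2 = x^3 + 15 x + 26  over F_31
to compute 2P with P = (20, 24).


Doubling: s = (3 x1^2 + a) / (2 y1)
s = (3*20^2 + 15) / (2*24) mod 31 = 4
x3 = s^2 - 2 x1 mod 31 = 4^2 - 2*20 = 7
y3 = s (x1 - x3) - y1 mod 31 = 4 * (20 - 7) - 24 = 28

2P = (7, 28)


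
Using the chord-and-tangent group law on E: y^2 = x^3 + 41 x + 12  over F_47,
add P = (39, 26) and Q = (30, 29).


P != Q, so use the chord formula.
s = (y2 - y1) / (x2 - x1) = (3) / (38) mod 47 = 31
x3 = s^2 - x1 - x2 mod 47 = 31^2 - 39 - 30 = 46
y3 = s (x1 - x3) - y1 mod 47 = 31 * (39 - 46) - 26 = 39

P + Q = (46, 39)


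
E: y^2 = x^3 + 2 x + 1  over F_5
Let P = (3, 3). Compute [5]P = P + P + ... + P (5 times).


k = 5 = 101_2 (binary, LSB first: 101)
Double-and-add from P = (3, 3):
  bit 0 = 1: acc = O + (3, 3) = (3, 3)
  bit 1 = 0: acc unchanged = (3, 3)
  bit 2 = 1: acc = (3, 3) + (1, 2) = (0, 1)

5P = (0, 1)


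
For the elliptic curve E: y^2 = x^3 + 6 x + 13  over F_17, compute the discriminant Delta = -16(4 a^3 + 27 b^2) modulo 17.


4 a^3 + 27 b^2 = 4*6^3 + 27*13^2 = 864 + 4563 = 5427
Delta = -16 * (5427) = -86832
Delta mod 17 = 4

Delta = 4 (mod 17)


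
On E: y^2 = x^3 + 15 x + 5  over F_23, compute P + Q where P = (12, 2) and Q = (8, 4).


P != Q, so use the chord formula.
s = (y2 - y1) / (x2 - x1) = (2) / (19) mod 23 = 11
x3 = s^2 - x1 - x2 mod 23 = 11^2 - 12 - 8 = 9
y3 = s (x1 - x3) - y1 mod 23 = 11 * (12 - 9) - 2 = 8

P + Q = (9, 8)


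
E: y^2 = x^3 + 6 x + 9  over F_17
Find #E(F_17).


For each x in F_17, count y with y^2 = x^3 + 6 x + 9 mod 17:
  x = 0: RHS = 9, y in [3, 14]  -> 2 point(s)
  x = 1: RHS = 16, y in [4, 13]  -> 2 point(s)
  x = 8: RHS = 8, y in [5, 12]  -> 2 point(s)
  x = 10: RHS = 15, y in [7, 10]  -> 2 point(s)
  x = 14: RHS = 15, y in [7, 10]  -> 2 point(s)
  x = 16: RHS = 2, y in [6, 11]  -> 2 point(s)
Affine points: 12. Add the point at infinity: total = 13.

#E(F_17) = 13


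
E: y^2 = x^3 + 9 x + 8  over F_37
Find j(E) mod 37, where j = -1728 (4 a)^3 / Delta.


Delta = -16(4 a^3 + 27 b^2) mod 37 = 29
-1728 * (4 a)^3 = -1728 * (4*9)^3 mod 37 = 26
j = 26 * 29^(-1) mod 37 = 6

j = 6 (mod 37)


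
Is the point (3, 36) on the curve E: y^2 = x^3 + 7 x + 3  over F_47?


Check whether y^2 = x^3 + 7 x + 3 (mod 47) for (x, y) = (3, 36).
LHS: y^2 = 36^2 mod 47 = 27
RHS: x^3 + 7 x + 3 = 3^3 + 7*3 + 3 mod 47 = 4
LHS != RHS

No, not on the curve


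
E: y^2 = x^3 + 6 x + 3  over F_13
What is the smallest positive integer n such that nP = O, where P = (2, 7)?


Compute successive multiples of P until we hit O:
  1P = (2, 7)
  2P = (8, 2)
  3P = (12, 10)
  4P = (0, 4)
  5P = (10, 7)
  6P = (1, 6)
  7P = (11, 10)
  8P = (3, 10)
  ... (continuing to 18P)
  18P = O

ord(P) = 18


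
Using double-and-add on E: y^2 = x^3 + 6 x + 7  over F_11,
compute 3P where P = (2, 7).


k = 3 = 11_2 (binary, LSB first: 11)
Double-and-add from P = (2, 7):
  bit 0 = 1: acc = O + (2, 7) = (2, 7)
  bit 1 = 1: acc = (2, 7) + (10, 0) = (2, 4)

3P = (2, 4)


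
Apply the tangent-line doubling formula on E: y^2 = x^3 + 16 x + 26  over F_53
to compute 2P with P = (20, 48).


Doubling: s = (3 x1^2 + a) / (2 y1)
s = (3*20^2 + 16) / (2*48) mod 53 = 48
x3 = s^2 - 2 x1 mod 53 = 48^2 - 2*20 = 38
y3 = s (x1 - x3) - y1 mod 53 = 48 * (20 - 38) - 48 = 42

2P = (38, 42)


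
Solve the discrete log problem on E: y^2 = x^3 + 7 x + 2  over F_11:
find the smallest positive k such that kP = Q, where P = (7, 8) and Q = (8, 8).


Enumerate multiples of P until we hit Q = (8, 8):
  1P = (7, 8)
  2P = (8, 3)
  3P = (10, 7)
  4P = (10, 4)
  5P = (8, 8)
Match found at i = 5.

k = 5


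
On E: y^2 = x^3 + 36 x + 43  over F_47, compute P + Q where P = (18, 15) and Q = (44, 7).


P != Q, so use the chord formula.
s = (y2 - y1) / (x2 - x1) = (39) / (26) mod 47 = 25
x3 = s^2 - x1 - x2 mod 47 = 25^2 - 18 - 44 = 46
y3 = s (x1 - x3) - y1 mod 47 = 25 * (18 - 46) - 15 = 37

P + Q = (46, 37)


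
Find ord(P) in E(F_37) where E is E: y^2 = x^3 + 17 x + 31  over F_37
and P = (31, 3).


Compute successive multiples of P until we hit O:
  1P = (31, 3)
  2P = (1, 30)
  3P = (1, 7)
  4P = (31, 34)
  5P = O

ord(P) = 5


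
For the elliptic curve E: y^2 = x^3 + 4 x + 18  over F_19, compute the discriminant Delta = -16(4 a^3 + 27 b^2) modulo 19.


4 a^3 + 27 b^2 = 4*4^3 + 27*18^2 = 256 + 8748 = 9004
Delta = -16 * (9004) = -144064
Delta mod 19 = 13

Delta = 13 (mod 19)


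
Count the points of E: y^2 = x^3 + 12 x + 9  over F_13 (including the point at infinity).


For each x in F_13, count y with y^2 = x^3 + 12 x + 9 mod 13:
  x = 0: RHS = 9, y in [3, 10]  -> 2 point(s)
  x = 1: RHS = 9, y in [3, 10]  -> 2 point(s)
  x = 4: RHS = 4, y in [2, 11]  -> 2 point(s)
  x = 5: RHS = 12, y in [5, 8]  -> 2 point(s)
  x = 9: RHS = 1, y in [1, 12]  -> 2 point(s)
  x = 11: RHS = 3, y in [4, 9]  -> 2 point(s)
  x = 12: RHS = 9, y in [3, 10]  -> 2 point(s)
Affine points: 14. Add the point at infinity: total = 15.

#E(F_13) = 15


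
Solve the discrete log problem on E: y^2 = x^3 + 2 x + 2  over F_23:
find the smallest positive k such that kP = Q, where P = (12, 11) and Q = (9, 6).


Enumerate multiples of P until we hit Q = (9, 6):
  1P = (12, 11)
  2P = (8, 1)
  3P = (15, 16)
  4P = (9, 17)
  5P = (6, 0)
  6P = (9, 6)
Match found at i = 6.

k = 6


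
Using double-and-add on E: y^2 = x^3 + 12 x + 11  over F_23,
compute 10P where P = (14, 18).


k = 10 = 1010_2 (binary, LSB first: 0101)
Double-and-add from P = (14, 18):
  bit 0 = 0: acc unchanged = O
  bit 1 = 1: acc = O + (7, 22) = (7, 22)
  bit 2 = 0: acc unchanged = (7, 22)
  bit 3 = 1: acc = (7, 22) + (15, 1) = (14, 5)

10P = (14, 5)


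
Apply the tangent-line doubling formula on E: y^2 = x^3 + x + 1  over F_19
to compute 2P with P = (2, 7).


Doubling: s = (3 x1^2 + a) / (2 y1)
s = (3*2^2 + 1) / (2*7) mod 19 = 5
x3 = s^2 - 2 x1 mod 19 = 5^2 - 2*2 = 2
y3 = s (x1 - x3) - y1 mod 19 = 5 * (2 - 2) - 7 = 12

2P = (2, 12)


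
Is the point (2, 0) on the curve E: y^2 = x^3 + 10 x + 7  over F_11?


Check whether y^2 = x^3 + 10 x + 7 (mod 11) for (x, y) = (2, 0).
LHS: y^2 = 0^2 mod 11 = 0
RHS: x^3 + 10 x + 7 = 2^3 + 10*2 + 7 mod 11 = 2
LHS != RHS

No, not on the curve


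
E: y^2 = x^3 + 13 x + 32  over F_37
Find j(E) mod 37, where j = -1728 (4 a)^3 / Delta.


Delta = -16(4 a^3 + 27 b^2) mod 37 = 33
-1728 * (4 a)^3 = -1728 * (4*13)^3 mod 37 = 14
j = 14 * 33^(-1) mod 37 = 15

j = 15 (mod 37)


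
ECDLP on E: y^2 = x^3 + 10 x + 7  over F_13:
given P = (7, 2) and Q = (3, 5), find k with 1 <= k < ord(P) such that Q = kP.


Enumerate multiples of P until we hit Q = (3, 5):
  1P = (7, 2)
  2P = (8, 1)
  3P = (12, 3)
  4P = (6, 6)
  5P = (3, 8)
  6P = (2, 10)
  7P = (5, 0)
  8P = (2, 3)
  9P = (3, 5)
Match found at i = 9.

k = 9


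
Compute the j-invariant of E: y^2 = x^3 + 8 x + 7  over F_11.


Delta = -16(4 a^3 + 27 b^2) mod 11 = 8
-1728 * (4 a)^3 = -1728 * (4*8)^3 mod 11 = 1
j = 1 * 8^(-1) mod 11 = 7

j = 7 (mod 11)


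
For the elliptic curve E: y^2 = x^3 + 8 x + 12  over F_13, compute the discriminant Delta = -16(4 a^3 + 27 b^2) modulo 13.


4 a^3 + 27 b^2 = 4*8^3 + 27*12^2 = 2048 + 3888 = 5936
Delta = -16 * (5936) = -94976
Delta mod 13 = 2

Delta = 2 (mod 13)


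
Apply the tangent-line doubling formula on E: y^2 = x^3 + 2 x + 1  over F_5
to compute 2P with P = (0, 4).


Doubling: s = (3 x1^2 + a) / (2 y1)
s = (3*0^2 + 2) / (2*4) mod 5 = 4
x3 = s^2 - 2 x1 mod 5 = 4^2 - 2*0 = 1
y3 = s (x1 - x3) - y1 mod 5 = 4 * (0 - 1) - 4 = 2

2P = (1, 2)


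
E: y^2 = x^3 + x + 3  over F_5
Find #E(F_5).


For each x in F_5, count y with y^2 = x^3 + 1 x + 3 mod 5:
  x = 1: RHS = 0, y in [0]  -> 1 point(s)
  x = 4: RHS = 1, y in [1, 4]  -> 2 point(s)
Affine points: 3. Add the point at infinity: total = 4.

#E(F_5) = 4


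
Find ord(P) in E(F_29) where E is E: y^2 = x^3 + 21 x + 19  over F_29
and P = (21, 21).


Compute successive multiples of P until we hit O:
  1P = (21, 21)
  2P = (25, 25)
  3P = (13, 16)
  4P = (4, 15)
  5P = (26, 25)
  6P = (7, 25)
  7P = (7, 4)
  8P = (26, 4)
  ... (continuing to 13P)
  13P = O

ord(P) = 13


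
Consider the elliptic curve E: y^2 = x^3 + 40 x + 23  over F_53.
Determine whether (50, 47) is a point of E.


Check whether y^2 = x^3 + 40 x + 23 (mod 53) for (x, y) = (50, 47).
LHS: y^2 = 47^2 mod 53 = 36
RHS: x^3 + 40 x + 23 = 50^3 + 40*50 + 23 mod 53 = 35
LHS != RHS

No, not on the curve


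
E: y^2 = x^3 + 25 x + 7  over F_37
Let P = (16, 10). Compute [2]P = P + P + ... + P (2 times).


k = 2 = 10_2 (binary, LSB first: 01)
Double-and-add from P = (16, 10):
  bit 0 = 0: acc unchanged = O
  bit 1 = 1: acc = O + (16, 27) = (16, 27)

2P = (16, 27)


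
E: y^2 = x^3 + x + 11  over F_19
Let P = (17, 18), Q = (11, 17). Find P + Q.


P != Q, so use the chord formula.
s = (y2 - y1) / (x2 - x1) = (18) / (13) mod 19 = 16
x3 = s^2 - x1 - x2 mod 19 = 16^2 - 17 - 11 = 0
y3 = s (x1 - x3) - y1 mod 19 = 16 * (17 - 0) - 18 = 7

P + Q = (0, 7)


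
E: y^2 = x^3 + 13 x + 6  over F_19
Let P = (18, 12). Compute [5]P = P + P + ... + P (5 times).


k = 5 = 101_2 (binary, LSB first: 101)
Double-and-add from P = (18, 12):
  bit 0 = 1: acc = O + (18, 12) = (18, 12)
  bit 1 = 0: acc unchanged = (18, 12)
  bit 2 = 1: acc = (18, 12) + (0, 5) = (12, 3)

5P = (12, 3)


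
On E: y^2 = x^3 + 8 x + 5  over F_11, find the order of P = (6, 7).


Compute successive multiples of P until we hit O:
  1P = (6, 7)
  2P = (3, 10)
  3P = (3, 1)
  4P = (6, 4)
  5P = O

ord(P) = 5


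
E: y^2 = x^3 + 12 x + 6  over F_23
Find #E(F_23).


For each x in F_23, count y with y^2 = x^3 + 12 x + 6 mod 23:
  x = 0: RHS = 6, y in [11, 12]  -> 2 point(s)
  x = 3: RHS = 0, y in [0]  -> 1 point(s)
  x = 4: RHS = 3, y in [7, 16]  -> 2 point(s)
  x = 6: RHS = 18, y in [8, 15]  -> 2 point(s)
  x = 8: RHS = 16, y in [4, 19]  -> 2 point(s)
  x = 13: RHS = 13, y in [6, 17]  -> 2 point(s)
  x = 16: RHS = 16, y in [4, 19]  -> 2 point(s)
  x = 19: RHS = 9, y in [3, 20]  -> 2 point(s)
  x = 20: RHS = 12, y in [9, 14]  -> 2 point(s)
  x = 22: RHS = 16, y in [4, 19]  -> 2 point(s)
Affine points: 19. Add the point at infinity: total = 20.

#E(F_23) = 20


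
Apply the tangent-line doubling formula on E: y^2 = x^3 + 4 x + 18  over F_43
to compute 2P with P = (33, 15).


Doubling: s = (3 x1^2 + a) / (2 y1)
s = (3*33^2 + 4) / (2*15) mod 43 = 13
x3 = s^2 - 2 x1 mod 43 = 13^2 - 2*33 = 17
y3 = s (x1 - x3) - y1 mod 43 = 13 * (33 - 17) - 15 = 21

2P = (17, 21)


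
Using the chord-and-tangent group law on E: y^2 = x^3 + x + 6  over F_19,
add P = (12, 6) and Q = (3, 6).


P != Q, so use the chord formula.
s = (y2 - y1) / (x2 - x1) = (0) / (10) mod 19 = 0
x3 = s^2 - x1 - x2 mod 19 = 0^2 - 12 - 3 = 4
y3 = s (x1 - x3) - y1 mod 19 = 0 * (12 - 4) - 6 = 13

P + Q = (4, 13)


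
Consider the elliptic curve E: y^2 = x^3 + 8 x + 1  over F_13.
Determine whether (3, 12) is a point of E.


Check whether y^2 = x^3 + 8 x + 1 (mod 13) for (x, y) = (3, 12).
LHS: y^2 = 12^2 mod 13 = 1
RHS: x^3 + 8 x + 1 = 3^3 + 8*3 + 1 mod 13 = 0
LHS != RHS

No, not on the curve


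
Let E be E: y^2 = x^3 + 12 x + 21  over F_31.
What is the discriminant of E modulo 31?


4 a^3 + 27 b^2 = 4*12^3 + 27*21^2 = 6912 + 11907 = 18819
Delta = -16 * (18819) = -301104
Delta mod 31 = 30

Delta = 30 (mod 31)


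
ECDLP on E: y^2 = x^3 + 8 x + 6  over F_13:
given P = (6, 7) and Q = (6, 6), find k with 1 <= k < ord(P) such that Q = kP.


Enumerate multiples of P until we hit Q = (6, 6):
  1P = (6, 7)
  2P = (2, 2)
  3P = (9, 12)
  4P = (8, 7)
  5P = (12, 6)
  6P = (12, 7)
  7P = (8, 6)
  8P = (9, 1)
  9P = (2, 11)
  10P = (6, 6)
Match found at i = 10.

k = 10


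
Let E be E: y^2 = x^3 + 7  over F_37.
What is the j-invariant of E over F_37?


Delta = -16(4 a^3 + 27 b^2) mod 37 = 33
-1728 * (4 a)^3 = -1728 * (4*0)^3 mod 37 = 0
j = 0 * 33^(-1) mod 37 = 0

j = 0 (mod 37)


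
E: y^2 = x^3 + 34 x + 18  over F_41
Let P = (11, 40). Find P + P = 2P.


Doubling: s = (3 x1^2 + a) / (2 y1)
s = (3*11^2 + 34) / (2*40) mod 41 = 27
x3 = s^2 - 2 x1 mod 41 = 27^2 - 2*11 = 10
y3 = s (x1 - x3) - y1 mod 41 = 27 * (11 - 10) - 40 = 28

2P = (10, 28)


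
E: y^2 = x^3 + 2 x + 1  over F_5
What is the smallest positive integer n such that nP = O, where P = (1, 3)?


Compute successive multiples of P until we hit O:
  1P = (1, 3)
  2P = (3, 2)
  3P = (0, 4)
  4P = (0, 1)
  5P = (3, 3)
  6P = (1, 2)
  7P = O

ord(P) = 7


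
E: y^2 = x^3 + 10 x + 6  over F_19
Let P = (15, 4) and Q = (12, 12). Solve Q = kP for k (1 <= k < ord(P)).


Enumerate multiples of P until we hit Q = (12, 12):
  1P = (15, 4)
  2P = (0, 5)
  3P = (10, 2)
  4P = (1, 13)
  5P = (7, 18)
  6P = (6, 4)
  7P = (17, 15)
  8P = (3, 5)
  9P = (8, 16)
  10P = (16, 14)
  11P = (12, 7)
  12P = (12, 12)
Match found at i = 12.

k = 12


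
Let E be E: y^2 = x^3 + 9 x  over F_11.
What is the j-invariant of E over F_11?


Delta = -16(4 a^3 + 27 b^2) mod 11 = 6
-1728 * (4 a)^3 = -1728 * (4*9)^3 mod 11 = 6
j = 6 * 6^(-1) mod 11 = 1

j = 1 (mod 11)


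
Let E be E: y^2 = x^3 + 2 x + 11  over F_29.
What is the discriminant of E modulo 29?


4 a^3 + 27 b^2 = 4*2^3 + 27*11^2 = 32 + 3267 = 3299
Delta = -16 * (3299) = -52784
Delta mod 29 = 25

Delta = 25 (mod 29)


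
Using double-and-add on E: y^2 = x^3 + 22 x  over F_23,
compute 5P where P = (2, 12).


k = 5 = 101_2 (binary, LSB first: 101)
Double-and-add from P = (2, 12):
  bit 0 = 1: acc = O + (2, 12) = (2, 12)
  bit 1 = 0: acc unchanged = (2, 12)
  bit 2 = 1: acc = (2, 12) + (2, 12) = (2, 11)

5P = (2, 11)


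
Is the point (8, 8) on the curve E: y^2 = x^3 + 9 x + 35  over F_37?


Check whether y^2 = x^3 + 9 x + 35 (mod 37) for (x, y) = (8, 8).
LHS: y^2 = 8^2 mod 37 = 27
RHS: x^3 + 9 x + 35 = 8^3 + 9*8 + 35 mod 37 = 27
LHS = RHS

Yes, on the curve


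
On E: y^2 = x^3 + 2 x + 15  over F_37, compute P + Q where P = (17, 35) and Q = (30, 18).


P != Q, so use the chord formula.
s = (y2 - y1) / (x2 - x1) = (20) / (13) mod 37 = 30
x3 = s^2 - x1 - x2 mod 37 = 30^2 - 17 - 30 = 2
y3 = s (x1 - x3) - y1 mod 37 = 30 * (17 - 2) - 35 = 8

P + Q = (2, 8)
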